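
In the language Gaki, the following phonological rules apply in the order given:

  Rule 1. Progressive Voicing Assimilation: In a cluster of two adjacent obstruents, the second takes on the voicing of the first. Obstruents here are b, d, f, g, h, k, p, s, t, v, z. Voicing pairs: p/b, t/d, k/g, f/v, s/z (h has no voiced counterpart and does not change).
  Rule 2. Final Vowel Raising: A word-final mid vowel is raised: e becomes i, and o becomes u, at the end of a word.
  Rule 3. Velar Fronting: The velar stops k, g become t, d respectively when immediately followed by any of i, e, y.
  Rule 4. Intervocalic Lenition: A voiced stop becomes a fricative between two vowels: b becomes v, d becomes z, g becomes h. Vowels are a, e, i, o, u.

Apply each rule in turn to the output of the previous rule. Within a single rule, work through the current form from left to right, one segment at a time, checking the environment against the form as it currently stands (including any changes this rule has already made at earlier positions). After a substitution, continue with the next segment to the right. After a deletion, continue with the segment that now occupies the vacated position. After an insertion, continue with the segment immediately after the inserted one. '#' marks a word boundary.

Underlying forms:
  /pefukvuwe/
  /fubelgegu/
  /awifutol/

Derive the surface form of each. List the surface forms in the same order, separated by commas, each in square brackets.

[pefukfuwi], [fuveldehu], [awifutol]

/pefukvuwe/:
  Rule 1 Progressive Voicing Assimilation: [pefukvuwe] → [pefukfuwe]
  Rule 2 Final Vowel Raising: [pefukfuwe] → [pefukfuwi]
  Rule 3 Velar Fronting: no change — [pefukfuwi]
  Rule 4 Intervocalic Lenition: no change — [pefukfuwi]
/fubelgegu/:
  Rule 1 Progressive Voicing Assimilation: no change — [fubelgegu]
  Rule 2 Final Vowel Raising: no change — [fubelgegu]
  Rule 3 Velar Fronting: [fubelgegu] → [fubeldegu]
  Rule 4 Intervocalic Lenition: [fubeldegu] → [fuveldehu]
/awifutol/:
  Rule 1 Progressive Voicing Assimilation: no change — [awifutol]
  Rule 2 Final Vowel Raising: no change — [awifutol]
  Rule 3 Velar Fronting: no change — [awifutol]
  Rule 4 Intervocalic Lenition: no change — [awifutol]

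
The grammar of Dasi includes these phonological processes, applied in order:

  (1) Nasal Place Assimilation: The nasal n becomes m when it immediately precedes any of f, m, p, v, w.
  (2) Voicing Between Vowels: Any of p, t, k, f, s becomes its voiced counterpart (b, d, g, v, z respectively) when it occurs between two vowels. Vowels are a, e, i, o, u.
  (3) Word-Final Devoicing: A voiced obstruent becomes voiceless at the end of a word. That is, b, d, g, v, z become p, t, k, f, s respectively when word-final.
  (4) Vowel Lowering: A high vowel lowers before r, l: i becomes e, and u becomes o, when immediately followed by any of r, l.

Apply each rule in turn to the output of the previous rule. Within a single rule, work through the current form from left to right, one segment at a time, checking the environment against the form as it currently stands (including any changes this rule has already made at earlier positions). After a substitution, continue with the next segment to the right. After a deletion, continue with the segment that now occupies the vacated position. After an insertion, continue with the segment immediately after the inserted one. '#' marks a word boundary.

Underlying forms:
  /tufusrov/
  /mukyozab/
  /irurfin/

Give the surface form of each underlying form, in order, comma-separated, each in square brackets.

/tufusrov/:
  (1) Nasal Place Assimilation: no change — [tufusrov]
  (2) Voicing Between Vowels: [tufusrov] → [tuvusrov]
  (3) Word-Final Devoicing: [tuvusrov] → [tuvusrof]
  (4) Vowel Lowering: no change — [tuvusrof]
/mukyozab/:
  (1) Nasal Place Assimilation: no change — [mukyozab]
  (2) Voicing Between Vowels: no change — [mukyozab]
  (3) Word-Final Devoicing: [mukyozab] → [mukyozap]
  (4) Vowel Lowering: no change — [mukyozap]
/irurfin/:
  (1) Nasal Place Assimilation: no change — [irurfin]
  (2) Voicing Between Vowels: no change — [irurfin]
  (3) Word-Final Devoicing: no change — [irurfin]
  (4) Vowel Lowering: [irurfin] → [erorfin]

[tuvusrof], [mukyozap], [erorfin]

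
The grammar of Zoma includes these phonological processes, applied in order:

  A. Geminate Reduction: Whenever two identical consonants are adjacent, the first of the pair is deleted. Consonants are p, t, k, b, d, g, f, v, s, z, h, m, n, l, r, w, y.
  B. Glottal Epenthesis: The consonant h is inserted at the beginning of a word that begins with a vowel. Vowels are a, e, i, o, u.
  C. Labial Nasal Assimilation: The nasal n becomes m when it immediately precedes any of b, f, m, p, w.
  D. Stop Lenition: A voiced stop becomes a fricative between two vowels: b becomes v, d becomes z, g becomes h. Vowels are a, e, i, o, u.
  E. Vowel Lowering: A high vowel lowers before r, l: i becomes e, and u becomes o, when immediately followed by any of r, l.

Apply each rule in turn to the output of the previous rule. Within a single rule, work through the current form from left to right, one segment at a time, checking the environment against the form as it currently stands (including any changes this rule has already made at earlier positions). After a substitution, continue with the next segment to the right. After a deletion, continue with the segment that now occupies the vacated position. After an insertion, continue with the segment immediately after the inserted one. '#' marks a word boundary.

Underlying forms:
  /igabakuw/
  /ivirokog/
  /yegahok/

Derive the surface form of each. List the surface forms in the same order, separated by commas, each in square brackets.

/igabakuw/:
  A Geminate Reduction: no change — [igabakuw]
  B Glottal Epenthesis: [igabakuw] → [higabakuw]
  C Labial Nasal Assimilation: no change — [higabakuw]
  D Stop Lenition: [higabakuw] → [hihavakuw]
  E Vowel Lowering: no change — [hihavakuw]
/ivirokog/:
  A Geminate Reduction: no change — [ivirokog]
  B Glottal Epenthesis: [ivirokog] → [hivirokog]
  C Labial Nasal Assimilation: no change — [hivirokog]
  D Stop Lenition: no change — [hivirokog]
  E Vowel Lowering: [hivirokog] → [hiverokog]
/yegahok/:
  A Geminate Reduction: no change — [yegahok]
  B Glottal Epenthesis: no change — [yegahok]
  C Labial Nasal Assimilation: no change — [yegahok]
  D Stop Lenition: [yegahok] → [yehahok]
  E Vowel Lowering: no change — [yehahok]

[hihavakuw], [hiverokog], [yehahok]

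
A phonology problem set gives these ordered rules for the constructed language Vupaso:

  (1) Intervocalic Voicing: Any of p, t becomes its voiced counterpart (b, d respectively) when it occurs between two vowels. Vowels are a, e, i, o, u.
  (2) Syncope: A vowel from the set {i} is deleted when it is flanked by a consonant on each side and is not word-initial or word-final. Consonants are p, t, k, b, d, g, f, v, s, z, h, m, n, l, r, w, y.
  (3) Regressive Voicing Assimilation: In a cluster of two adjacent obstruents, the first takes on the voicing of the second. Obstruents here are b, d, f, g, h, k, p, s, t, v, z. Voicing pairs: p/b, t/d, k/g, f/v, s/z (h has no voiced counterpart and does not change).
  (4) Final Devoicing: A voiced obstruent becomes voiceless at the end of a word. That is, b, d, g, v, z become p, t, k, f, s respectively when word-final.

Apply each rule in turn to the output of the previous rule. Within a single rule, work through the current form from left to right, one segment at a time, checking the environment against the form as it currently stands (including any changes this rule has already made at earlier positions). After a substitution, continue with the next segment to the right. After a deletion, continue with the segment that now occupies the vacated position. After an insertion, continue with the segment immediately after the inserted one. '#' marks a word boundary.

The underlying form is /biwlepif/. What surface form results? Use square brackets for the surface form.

(1) Intervocalic Voicing: [biwlepif] → [biwlebif]
(2) Syncope: [biwlebif] → [bwlebf]
(3) Regressive Voicing Assimilation: [bwlebf] → [bwlepf]
(4) Final Devoicing: no change — [bwlepf]

[bwlepf]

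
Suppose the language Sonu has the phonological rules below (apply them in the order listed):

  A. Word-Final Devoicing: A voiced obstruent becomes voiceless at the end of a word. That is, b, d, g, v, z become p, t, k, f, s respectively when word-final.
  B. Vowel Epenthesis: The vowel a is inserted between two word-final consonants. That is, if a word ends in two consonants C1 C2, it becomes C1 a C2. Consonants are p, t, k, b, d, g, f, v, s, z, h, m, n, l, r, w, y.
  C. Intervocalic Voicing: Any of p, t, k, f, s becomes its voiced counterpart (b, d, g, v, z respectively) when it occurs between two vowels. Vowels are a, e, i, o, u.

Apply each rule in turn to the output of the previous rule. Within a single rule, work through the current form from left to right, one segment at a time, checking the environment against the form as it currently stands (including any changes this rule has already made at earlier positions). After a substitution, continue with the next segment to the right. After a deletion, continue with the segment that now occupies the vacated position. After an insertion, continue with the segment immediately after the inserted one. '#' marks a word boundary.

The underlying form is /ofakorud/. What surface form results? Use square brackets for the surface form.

A Word-Final Devoicing: [ofakorud] → [ofakorut]
B Vowel Epenthesis: no change — [ofakorut]
C Intervocalic Voicing: [ofakorut] → [ovagorut]

[ovagorut]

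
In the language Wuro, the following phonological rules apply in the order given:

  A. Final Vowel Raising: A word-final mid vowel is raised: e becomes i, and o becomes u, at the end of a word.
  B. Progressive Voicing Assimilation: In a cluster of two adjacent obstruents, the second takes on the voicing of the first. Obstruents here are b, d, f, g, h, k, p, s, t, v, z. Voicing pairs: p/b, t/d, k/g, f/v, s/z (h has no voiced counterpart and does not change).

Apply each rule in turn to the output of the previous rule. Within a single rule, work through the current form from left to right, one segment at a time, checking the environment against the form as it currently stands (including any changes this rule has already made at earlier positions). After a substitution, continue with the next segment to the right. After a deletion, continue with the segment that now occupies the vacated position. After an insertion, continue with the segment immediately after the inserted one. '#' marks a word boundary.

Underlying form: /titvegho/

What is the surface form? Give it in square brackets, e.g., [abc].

A Final Vowel Raising: [titvegho] → [titveghu]
B Progressive Voicing Assimilation: [titveghu] → [titfeghu]

[titfeghu]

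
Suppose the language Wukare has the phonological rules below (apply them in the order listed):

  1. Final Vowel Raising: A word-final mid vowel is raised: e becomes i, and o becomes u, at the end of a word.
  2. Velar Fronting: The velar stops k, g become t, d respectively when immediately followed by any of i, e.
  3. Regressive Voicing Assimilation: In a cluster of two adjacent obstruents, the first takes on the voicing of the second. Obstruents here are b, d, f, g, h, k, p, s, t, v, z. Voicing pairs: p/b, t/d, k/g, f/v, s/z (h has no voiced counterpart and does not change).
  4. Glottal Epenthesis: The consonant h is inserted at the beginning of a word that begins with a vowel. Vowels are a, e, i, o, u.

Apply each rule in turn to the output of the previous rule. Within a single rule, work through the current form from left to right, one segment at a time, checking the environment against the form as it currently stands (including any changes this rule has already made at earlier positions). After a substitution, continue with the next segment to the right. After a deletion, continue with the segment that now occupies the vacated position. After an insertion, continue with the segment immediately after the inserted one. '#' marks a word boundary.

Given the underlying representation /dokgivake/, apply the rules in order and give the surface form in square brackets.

[dogdivati]

1 Final Vowel Raising: [dokgivake] → [dokgivaki]
2 Velar Fronting: [dokgivaki] → [dokdivati]
3 Regressive Voicing Assimilation: [dokdivati] → [dogdivati]
4 Glottal Epenthesis: no change — [dogdivati]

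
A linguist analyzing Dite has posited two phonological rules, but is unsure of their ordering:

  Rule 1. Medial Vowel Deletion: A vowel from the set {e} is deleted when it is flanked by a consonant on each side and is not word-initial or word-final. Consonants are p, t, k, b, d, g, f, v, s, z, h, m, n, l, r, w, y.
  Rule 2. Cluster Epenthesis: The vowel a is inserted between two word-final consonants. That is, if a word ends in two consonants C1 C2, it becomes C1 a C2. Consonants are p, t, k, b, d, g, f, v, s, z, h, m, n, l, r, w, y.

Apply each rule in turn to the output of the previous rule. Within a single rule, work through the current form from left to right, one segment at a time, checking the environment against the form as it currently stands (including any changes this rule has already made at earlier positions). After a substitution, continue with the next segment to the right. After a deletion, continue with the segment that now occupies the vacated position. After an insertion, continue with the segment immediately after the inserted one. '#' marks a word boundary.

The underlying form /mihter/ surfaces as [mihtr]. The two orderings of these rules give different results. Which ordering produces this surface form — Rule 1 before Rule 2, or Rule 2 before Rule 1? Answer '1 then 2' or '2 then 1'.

2 then 1

Order 1 then 2:
  1 Medial Vowel Deletion: [mihter] → [mihtr]
  2 Cluster Epenthesis: [mihtr] → [mihtar]
  result: [mihtar]
Order 2 then 1:
  2 Cluster Epenthesis: no change — [mihter]
  1 Medial Vowel Deletion: [mihter] → [mihtr]
  result: [mihtr]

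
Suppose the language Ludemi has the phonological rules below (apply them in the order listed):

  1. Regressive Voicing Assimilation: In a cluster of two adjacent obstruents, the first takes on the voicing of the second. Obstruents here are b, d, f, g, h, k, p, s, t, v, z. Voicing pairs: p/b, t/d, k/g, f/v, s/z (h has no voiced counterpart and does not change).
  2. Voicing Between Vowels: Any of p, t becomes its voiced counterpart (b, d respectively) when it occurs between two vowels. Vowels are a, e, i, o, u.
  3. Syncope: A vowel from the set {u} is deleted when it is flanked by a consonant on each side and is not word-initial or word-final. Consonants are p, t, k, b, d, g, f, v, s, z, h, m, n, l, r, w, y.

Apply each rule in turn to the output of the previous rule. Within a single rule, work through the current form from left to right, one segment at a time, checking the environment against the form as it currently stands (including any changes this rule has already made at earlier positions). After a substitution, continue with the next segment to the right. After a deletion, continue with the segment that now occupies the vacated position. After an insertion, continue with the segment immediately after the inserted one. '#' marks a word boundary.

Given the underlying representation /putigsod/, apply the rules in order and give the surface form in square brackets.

[pdiksod]

1 Regressive Voicing Assimilation: [putigsod] → [putiksod]
2 Voicing Between Vowels: [putiksod] → [pudiksod]
3 Syncope: [pudiksod] → [pdiksod]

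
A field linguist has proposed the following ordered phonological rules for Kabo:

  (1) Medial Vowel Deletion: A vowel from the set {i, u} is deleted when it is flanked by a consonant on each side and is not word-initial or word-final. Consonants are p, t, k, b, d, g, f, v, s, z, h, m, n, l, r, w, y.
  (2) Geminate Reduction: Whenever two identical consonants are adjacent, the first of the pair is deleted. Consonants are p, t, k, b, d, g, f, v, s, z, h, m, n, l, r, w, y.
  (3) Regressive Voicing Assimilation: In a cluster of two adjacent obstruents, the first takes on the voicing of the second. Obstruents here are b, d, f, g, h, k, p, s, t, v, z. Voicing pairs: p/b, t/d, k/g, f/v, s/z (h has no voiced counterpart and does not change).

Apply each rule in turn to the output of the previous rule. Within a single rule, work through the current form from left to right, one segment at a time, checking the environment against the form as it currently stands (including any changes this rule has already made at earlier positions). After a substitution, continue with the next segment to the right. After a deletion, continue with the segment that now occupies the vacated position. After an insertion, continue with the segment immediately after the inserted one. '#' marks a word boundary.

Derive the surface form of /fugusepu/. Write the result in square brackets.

[vksepu]

(1) Medial Vowel Deletion: [fugusepu] → [fgsepu]
(2) Geminate Reduction: no change — [fgsepu]
(3) Regressive Voicing Assimilation: [fgsepu] → [vksepu]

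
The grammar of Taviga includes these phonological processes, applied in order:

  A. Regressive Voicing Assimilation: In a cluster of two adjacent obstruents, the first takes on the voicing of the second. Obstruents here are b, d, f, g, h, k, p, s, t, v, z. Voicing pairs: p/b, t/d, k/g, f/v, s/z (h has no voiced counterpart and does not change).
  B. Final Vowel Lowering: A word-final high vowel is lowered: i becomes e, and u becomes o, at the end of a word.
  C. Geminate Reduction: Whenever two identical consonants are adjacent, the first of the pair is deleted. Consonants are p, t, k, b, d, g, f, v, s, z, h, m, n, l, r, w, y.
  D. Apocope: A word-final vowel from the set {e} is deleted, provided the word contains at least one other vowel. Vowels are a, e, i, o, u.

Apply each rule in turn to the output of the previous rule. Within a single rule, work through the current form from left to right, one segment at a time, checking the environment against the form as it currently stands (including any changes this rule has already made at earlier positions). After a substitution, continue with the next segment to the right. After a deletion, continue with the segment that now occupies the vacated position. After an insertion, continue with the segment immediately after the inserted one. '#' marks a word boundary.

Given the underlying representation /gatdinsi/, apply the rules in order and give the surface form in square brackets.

[gadins]

A Regressive Voicing Assimilation: [gatdinsi] → [gaddinsi]
B Final Vowel Lowering: [gaddinsi] → [gaddinse]
C Geminate Reduction: [gaddinse] → [gadinse]
D Apocope: [gadinse] → [gadins]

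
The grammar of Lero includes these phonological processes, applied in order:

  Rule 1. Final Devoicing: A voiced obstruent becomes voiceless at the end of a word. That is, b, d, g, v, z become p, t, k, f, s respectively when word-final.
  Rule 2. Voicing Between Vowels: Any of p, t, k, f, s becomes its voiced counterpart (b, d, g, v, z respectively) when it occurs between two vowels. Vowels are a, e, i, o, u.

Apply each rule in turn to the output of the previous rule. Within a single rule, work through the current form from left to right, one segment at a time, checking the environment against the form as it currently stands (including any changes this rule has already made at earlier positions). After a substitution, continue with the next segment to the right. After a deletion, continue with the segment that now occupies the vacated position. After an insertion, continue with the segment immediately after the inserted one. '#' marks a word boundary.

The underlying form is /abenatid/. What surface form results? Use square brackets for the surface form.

[abenadit]

Rule 1 Final Devoicing: [abenatid] → [abenatit]
Rule 2 Voicing Between Vowels: [abenatit] → [abenadit]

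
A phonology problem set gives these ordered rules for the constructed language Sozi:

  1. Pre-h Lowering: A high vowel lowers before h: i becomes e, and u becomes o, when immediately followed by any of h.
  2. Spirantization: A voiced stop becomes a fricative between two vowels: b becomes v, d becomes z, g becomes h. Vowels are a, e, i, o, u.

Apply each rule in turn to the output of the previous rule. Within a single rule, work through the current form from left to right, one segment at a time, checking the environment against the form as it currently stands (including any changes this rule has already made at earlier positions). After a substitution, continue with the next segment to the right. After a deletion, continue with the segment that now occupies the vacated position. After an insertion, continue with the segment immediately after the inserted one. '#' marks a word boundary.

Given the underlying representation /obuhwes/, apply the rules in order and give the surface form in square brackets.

[ovohwes]

1 Pre-h Lowering: [obuhwes] → [obohwes]
2 Spirantization: [obohwes] → [ovohwes]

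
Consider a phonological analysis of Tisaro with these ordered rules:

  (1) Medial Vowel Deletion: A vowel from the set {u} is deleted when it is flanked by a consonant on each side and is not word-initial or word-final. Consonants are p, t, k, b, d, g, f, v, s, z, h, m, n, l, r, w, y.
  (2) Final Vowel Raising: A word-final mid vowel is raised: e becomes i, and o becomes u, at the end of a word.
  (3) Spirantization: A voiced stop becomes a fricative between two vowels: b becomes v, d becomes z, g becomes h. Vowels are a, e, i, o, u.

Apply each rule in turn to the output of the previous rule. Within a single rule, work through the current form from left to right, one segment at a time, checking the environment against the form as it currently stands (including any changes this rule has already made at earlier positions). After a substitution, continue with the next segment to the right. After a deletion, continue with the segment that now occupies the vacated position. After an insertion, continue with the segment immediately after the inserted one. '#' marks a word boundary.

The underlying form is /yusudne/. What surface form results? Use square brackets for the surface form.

[ysdni]

(1) Medial Vowel Deletion: [yusudne] → [ysdne]
(2) Final Vowel Raising: [ysdne] → [ysdni]
(3) Spirantization: no change — [ysdni]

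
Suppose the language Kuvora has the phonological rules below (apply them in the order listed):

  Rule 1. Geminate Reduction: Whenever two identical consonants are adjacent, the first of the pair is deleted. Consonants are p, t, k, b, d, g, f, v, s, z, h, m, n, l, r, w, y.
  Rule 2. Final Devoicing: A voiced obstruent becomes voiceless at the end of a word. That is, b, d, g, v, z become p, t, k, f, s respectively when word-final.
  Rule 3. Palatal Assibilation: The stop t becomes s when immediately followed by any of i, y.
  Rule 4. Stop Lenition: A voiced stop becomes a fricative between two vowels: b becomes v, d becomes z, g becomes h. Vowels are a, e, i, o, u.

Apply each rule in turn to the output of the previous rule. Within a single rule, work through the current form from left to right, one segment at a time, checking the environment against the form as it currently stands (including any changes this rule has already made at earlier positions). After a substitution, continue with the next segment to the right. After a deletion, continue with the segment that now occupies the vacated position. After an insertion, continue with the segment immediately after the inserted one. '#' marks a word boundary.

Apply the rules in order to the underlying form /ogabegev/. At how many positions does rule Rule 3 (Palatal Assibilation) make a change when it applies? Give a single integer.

Rule 1 Geminate Reduction: no change — [ogabegev]
Rule 2 Final Devoicing: [ogabegev] → [ogabegef]
Rule 3 Palatal Assibilation: no change — [ogabegef]
Rule 4 Stop Lenition: [ogabegef] → [ohavehef]
Rule Rule 3 changed 0 position(s).

0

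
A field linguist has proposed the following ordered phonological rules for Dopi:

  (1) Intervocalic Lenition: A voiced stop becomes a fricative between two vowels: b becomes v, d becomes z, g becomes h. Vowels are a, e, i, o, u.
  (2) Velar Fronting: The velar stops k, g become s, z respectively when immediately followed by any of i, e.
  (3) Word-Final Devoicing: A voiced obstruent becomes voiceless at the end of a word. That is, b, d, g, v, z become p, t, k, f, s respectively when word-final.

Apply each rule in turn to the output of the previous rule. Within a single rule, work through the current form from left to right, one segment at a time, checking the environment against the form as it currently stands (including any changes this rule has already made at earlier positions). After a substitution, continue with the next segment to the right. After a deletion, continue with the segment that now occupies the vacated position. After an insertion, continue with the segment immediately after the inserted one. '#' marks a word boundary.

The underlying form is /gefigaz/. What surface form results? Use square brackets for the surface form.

(1) Intervocalic Lenition: [gefigaz] → [gefihaz]
(2) Velar Fronting: [gefihaz] → [zefihaz]
(3) Word-Final Devoicing: [zefihaz] → [zefihas]

[zefihas]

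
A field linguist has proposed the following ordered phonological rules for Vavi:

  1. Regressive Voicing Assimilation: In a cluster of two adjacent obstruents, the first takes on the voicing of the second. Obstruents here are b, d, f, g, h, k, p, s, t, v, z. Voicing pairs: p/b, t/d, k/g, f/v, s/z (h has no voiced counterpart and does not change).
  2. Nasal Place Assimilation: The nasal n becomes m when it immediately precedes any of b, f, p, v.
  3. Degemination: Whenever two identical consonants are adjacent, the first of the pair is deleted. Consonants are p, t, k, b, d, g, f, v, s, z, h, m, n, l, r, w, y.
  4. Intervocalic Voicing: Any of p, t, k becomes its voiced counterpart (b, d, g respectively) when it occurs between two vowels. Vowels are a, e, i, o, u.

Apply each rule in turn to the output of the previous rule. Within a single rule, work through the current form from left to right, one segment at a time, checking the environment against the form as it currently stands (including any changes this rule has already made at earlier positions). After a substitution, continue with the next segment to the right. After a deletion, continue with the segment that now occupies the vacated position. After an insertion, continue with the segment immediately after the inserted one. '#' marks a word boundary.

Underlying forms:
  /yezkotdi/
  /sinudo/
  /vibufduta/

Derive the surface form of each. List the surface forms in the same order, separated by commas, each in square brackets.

[yeskodi], [sinudo], [vibuvduda]

/yezkotdi/:
  1 Regressive Voicing Assimilation: [yezkotdi] → [yeskoddi]
  2 Nasal Place Assimilation: no change — [yeskoddi]
  3 Degemination: [yeskoddi] → [yeskodi]
  4 Intervocalic Voicing: no change — [yeskodi]
/sinudo/:
  1 Regressive Voicing Assimilation: no change — [sinudo]
  2 Nasal Place Assimilation: no change — [sinudo]
  3 Degemination: no change — [sinudo]
  4 Intervocalic Voicing: no change — [sinudo]
/vibufduta/:
  1 Regressive Voicing Assimilation: [vibufduta] → [vibuvduta]
  2 Nasal Place Assimilation: no change — [vibuvduta]
  3 Degemination: no change — [vibuvduta]
  4 Intervocalic Voicing: [vibuvduta] → [vibuvduda]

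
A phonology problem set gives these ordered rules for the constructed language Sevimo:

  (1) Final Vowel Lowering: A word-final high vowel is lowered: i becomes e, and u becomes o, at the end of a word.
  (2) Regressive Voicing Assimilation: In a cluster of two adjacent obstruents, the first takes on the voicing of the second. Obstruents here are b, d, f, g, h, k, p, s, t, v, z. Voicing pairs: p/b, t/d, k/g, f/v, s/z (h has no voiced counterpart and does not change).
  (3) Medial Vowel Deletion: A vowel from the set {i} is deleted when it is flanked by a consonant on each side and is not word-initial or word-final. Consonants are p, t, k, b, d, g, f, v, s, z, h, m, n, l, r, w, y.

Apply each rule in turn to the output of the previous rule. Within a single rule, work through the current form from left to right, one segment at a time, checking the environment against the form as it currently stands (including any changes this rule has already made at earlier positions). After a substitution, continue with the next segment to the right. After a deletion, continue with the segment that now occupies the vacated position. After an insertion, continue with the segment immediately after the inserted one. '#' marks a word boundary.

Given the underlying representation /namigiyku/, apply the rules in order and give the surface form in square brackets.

[namgyko]

(1) Final Vowel Lowering: [namigiyku] → [namigiyko]
(2) Regressive Voicing Assimilation: no change — [namigiyko]
(3) Medial Vowel Deletion: [namigiyko] → [namgyko]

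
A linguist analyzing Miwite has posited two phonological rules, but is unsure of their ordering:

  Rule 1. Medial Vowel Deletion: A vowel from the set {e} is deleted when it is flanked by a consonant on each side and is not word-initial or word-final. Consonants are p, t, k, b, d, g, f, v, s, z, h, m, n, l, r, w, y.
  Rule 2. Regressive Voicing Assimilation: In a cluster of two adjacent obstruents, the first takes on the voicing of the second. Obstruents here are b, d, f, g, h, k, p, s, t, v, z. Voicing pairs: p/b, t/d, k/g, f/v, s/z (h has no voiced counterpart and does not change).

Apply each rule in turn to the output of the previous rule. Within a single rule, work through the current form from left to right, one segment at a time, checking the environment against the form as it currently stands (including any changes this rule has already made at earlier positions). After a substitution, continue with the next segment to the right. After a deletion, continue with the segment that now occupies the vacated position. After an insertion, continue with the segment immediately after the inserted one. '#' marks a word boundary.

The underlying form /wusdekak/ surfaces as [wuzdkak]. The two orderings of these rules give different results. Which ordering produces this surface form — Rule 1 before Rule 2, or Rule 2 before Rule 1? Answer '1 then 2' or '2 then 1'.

Order 1 then 2:
  1 Medial Vowel Deletion: [wusdekak] → [wusdkak]
  2 Regressive Voicing Assimilation: [wusdkak] → [wuztkak]
  result: [wuztkak]
Order 2 then 1:
  2 Regressive Voicing Assimilation: [wusdekak] → [wuzdekak]
  1 Medial Vowel Deletion: [wuzdekak] → [wuzdkak]
  result: [wuzdkak]

2 then 1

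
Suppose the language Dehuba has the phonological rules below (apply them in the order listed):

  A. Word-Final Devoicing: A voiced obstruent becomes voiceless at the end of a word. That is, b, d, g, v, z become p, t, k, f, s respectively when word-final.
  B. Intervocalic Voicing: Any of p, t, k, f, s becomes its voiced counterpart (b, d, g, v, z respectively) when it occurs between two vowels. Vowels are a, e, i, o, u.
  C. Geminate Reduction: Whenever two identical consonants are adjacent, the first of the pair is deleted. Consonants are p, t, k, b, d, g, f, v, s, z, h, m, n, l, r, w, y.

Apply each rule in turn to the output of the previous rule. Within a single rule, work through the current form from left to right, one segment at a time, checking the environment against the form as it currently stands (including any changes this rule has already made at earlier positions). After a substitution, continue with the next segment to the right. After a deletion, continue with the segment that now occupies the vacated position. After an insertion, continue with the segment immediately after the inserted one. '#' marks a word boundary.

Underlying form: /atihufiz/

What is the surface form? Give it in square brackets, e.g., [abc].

A Word-Final Devoicing: [atihufiz] → [atihufis]
B Intervocalic Voicing: [atihufis] → [adihuvis]
C Geminate Reduction: no change — [adihuvis]

[adihuvis]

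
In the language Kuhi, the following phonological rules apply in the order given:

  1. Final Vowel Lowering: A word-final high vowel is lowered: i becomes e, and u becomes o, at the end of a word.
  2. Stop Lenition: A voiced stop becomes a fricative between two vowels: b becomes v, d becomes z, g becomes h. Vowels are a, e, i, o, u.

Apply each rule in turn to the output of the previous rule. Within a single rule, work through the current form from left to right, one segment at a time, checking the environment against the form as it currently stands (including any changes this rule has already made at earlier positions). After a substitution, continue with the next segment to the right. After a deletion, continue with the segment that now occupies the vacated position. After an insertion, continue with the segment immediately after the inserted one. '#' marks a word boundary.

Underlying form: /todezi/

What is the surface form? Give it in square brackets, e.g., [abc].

1 Final Vowel Lowering: [todezi] → [todeze]
2 Stop Lenition: [todeze] → [tozeze]

[tozeze]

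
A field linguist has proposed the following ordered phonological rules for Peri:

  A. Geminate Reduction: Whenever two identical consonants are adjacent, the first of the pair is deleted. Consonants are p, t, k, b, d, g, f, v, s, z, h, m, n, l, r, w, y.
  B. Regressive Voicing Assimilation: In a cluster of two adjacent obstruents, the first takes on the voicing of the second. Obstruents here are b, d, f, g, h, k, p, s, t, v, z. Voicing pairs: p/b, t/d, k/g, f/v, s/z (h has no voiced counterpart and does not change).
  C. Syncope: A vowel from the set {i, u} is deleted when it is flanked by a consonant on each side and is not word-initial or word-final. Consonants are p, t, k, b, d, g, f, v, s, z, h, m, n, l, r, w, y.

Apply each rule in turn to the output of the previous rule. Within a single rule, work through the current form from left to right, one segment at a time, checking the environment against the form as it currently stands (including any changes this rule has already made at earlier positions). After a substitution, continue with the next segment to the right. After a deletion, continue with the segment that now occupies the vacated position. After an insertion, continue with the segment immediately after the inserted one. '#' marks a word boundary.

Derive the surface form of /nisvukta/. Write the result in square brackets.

[nzvkta]

A Geminate Reduction: no change — [nisvukta]
B Regressive Voicing Assimilation: [nisvukta] → [nizvukta]
C Syncope: [nizvukta] → [nzvkta]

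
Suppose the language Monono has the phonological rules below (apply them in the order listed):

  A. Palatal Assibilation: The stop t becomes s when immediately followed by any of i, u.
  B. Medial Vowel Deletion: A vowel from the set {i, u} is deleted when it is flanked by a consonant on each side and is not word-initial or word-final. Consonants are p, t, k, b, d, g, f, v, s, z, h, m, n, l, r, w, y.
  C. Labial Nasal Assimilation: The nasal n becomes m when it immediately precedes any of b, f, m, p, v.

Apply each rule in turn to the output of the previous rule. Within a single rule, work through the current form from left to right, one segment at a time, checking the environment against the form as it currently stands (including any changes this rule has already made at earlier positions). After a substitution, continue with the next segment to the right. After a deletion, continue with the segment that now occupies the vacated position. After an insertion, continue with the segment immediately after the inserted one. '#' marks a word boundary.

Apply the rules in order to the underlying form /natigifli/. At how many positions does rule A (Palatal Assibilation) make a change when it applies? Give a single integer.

1

A Palatal Assibilation: [natigifli] → [nasigifli]
B Medial Vowel Deletion: [nasigifli] → [nasgfli]
C Labial Nasal Assimilation: no change — [nasgfli]
Rule A changed 1 position(s).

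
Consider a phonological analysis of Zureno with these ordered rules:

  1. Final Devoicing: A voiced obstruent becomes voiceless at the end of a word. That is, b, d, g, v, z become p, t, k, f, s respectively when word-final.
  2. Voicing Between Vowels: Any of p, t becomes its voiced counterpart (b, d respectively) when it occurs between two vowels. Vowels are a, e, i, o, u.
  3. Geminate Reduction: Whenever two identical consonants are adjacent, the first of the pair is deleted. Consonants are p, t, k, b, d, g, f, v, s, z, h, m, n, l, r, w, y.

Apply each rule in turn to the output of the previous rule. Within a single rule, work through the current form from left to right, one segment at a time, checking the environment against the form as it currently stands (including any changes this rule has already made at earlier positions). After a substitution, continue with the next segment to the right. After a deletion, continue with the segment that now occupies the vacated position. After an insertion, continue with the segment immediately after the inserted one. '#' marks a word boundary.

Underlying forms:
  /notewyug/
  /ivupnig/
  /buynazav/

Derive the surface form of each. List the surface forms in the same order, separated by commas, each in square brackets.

/notewyug/:
  1 Final Devoicing: [notewyug] → [notewyuk]
  2 Voicing Between Vowels: [notewyuk] → [nodewyuk]
  3 Geminate Reduction: no change — [nodewyuk]
/ivupnig/:
  1 Final Devoicing: [ivupnig] → [ivupnik]
  2 Voicing Between Vowels: no change — [ivupnik]
  3 Geminate Reduction: no change — [ivupnik]
/buynazav/:
  1 Final Devoicing: [buynazav] → [buynazaf]
  2 Voicing Between Vowels: no change — [buynazaf]
  3 Geminate Reduction: no change — [buynazaf]

[nodewyuk], [ivupnik], [buynazaf]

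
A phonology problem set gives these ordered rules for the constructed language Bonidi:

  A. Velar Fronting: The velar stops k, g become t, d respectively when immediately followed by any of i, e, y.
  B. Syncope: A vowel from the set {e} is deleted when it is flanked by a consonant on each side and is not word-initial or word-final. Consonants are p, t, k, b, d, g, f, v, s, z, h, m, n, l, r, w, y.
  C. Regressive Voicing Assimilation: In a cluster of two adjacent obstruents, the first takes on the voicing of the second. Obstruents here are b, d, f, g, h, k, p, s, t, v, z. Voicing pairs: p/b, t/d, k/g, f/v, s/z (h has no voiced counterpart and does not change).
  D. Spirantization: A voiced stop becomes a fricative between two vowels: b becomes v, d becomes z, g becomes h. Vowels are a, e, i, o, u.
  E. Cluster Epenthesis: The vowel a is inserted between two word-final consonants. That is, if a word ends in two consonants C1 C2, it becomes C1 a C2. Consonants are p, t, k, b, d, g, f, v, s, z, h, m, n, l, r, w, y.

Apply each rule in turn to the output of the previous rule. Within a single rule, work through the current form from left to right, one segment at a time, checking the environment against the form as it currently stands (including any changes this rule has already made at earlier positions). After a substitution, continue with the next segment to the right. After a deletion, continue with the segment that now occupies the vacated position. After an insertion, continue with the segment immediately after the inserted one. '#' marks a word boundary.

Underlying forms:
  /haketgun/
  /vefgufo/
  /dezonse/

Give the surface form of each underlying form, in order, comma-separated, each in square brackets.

/haketgun/:
  A Velar Fronting: [haketgun] → [hatetgun]
  B Syncope: [hatetgun] → [hattgun]
  C Regressive Voicing Assimilation: [hattgun] → [hatdgun]
  D Spirantization: no change — [hatdgun]
  E Cluster Epenthesis: no change — [hatdgun]
/vefgufo/:
  A Velar Fronting: no change — [vefgufo]
  B Syncope: [vefgufo] → [vfgufo]
  C Regressive Voicing Assimilation: [vfgufo] → [fvgufo]
  D Spirantization: no change — [fvgufo]
  E Cluster Epenthesis: no change — [fvgufo]
/dezonse/:
  A Velar Fronting: no change — [dezonse]
  B Syncope: [dezonse] → [dzonse]
  C Regressive Voicing Assimilation: no change — [dzonse]
  D Spirantization: no change — [dzonse]
  E Cluster Epenthesis: no change — [dzonse]

[hatdgun], [fvgufo], [dzonse]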